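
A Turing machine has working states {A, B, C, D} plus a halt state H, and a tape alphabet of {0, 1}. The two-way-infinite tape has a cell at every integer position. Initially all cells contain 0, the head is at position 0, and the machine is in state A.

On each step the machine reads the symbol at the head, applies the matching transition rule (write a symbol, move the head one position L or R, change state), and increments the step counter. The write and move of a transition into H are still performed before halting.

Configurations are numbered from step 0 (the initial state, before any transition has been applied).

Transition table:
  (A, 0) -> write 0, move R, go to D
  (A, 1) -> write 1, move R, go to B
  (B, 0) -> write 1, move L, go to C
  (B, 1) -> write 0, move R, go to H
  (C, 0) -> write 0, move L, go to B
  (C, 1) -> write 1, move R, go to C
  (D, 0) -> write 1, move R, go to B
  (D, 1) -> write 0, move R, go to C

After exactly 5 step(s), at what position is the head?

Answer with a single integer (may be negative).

Step 1: in state A at pos 0, read 0 -> (A,0)->write 0,move R,goto D. Now: state=D, head=1, tape[-1..2]=0000 (head:   ^)
Step 2: in state D at pos 1, read 0 -> (D,0)->write 1,move R,goto B. Now: state=B, head=2, tape[-1..3]=00100 (head:    ^)
Step 3: in state B at pos 2, read 0 -> (B,0)->write 1,move L,goto C. Now: state=C, head=1, tape[-1..3]=00110 (head:   ^)
Step 4: in state C at pos 1, read 1 -> (C,1)->write 1,move R,goto C. Now: state=C, head=2, tape[-1..3]=00110 (head:    ^)
Step 5: in state C at pos 2, read 1 -> (C,1)->write 1,move R,goto C. Now: state=C, head=3, tape[-1..4]=001100 (head:     ^)

Answer: 3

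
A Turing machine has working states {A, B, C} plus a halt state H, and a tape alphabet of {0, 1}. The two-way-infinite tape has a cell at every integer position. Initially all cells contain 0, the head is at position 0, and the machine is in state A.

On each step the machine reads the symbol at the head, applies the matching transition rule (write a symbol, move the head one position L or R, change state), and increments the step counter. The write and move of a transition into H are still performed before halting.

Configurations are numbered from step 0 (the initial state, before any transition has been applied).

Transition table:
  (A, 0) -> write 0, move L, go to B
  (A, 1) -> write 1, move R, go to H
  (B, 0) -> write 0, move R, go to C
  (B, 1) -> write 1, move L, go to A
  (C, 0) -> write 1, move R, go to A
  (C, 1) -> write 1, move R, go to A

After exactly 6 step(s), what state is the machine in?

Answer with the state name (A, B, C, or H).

Step 1: in state A at pos 0, read 0 -> (A,0)->write 0,move L,goto B. Now: state=B, head=-1, tape[-2..1]=0000 (head:  ^)
Step 2: in state B at pos -1, read 0 -> (B,0)->write 0,move R,goto C. Now: state=C, head=0, tape[-2..1]=0000 (head:   ^)
Step 3: in state C at pos 0, read 0 -> (C,0)->write 1,move R,goto A. Now: state=A, head=1, tape[-2..2]=00100 (head:    ^)
Step 4: in state A at pos 1, read 0 -> (A,0)->write 0,move L,goto B. Now: state=B, head=0, tape[-2..2]=00100 (head:   ^)
Step 5: in state B at pos 0, read 1 -> (B,1)->write 1,move L,goto A. Now: state=A, head=-1, tape[-2..2]=00100 (head:  ^)
Step 6: in state A at pos -1, read 0 -> (A,0)->write 0,move L,goto B. Now: state=B, head=-2, tape[-3..2]=000100 (head:  ^)

Answer: B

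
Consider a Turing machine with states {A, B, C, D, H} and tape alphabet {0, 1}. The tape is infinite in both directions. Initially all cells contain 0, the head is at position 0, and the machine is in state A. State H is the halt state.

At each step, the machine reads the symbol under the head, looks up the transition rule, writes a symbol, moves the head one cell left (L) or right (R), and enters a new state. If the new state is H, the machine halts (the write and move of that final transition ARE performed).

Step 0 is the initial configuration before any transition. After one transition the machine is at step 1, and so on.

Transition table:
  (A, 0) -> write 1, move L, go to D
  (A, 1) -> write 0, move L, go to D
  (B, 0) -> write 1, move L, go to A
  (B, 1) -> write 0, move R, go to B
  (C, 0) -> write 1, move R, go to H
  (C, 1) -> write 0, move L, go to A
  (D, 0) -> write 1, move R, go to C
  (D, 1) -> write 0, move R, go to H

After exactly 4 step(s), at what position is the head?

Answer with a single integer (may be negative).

Answer: -2

Derivation:
Step 1: in state A at pos 0, read 0 -> (A,0)->write 1,move L,goto D. Now: state=D, head=-1, tape[-2..1]=0010 (head:  ^)
Step 2: in state D at pos -1, read 0 -> (D,0)->write 1,move R,goto C. Now: state=C, head=0, tape[-2..1]=0110 (head:   ^)
Step 3: in state C at pos 0, read 1 -> (C,1)->write 0,move L,goto A. Now: state=A, head=-1, tape[-2..1]=0100 (head:  ^)
Step 4: in state A at pos -1, read 1 -> (A,1)->write 0,move L,goto D. Now: state=D, head=-2, tape[-3..1]=00000 (head:  ^)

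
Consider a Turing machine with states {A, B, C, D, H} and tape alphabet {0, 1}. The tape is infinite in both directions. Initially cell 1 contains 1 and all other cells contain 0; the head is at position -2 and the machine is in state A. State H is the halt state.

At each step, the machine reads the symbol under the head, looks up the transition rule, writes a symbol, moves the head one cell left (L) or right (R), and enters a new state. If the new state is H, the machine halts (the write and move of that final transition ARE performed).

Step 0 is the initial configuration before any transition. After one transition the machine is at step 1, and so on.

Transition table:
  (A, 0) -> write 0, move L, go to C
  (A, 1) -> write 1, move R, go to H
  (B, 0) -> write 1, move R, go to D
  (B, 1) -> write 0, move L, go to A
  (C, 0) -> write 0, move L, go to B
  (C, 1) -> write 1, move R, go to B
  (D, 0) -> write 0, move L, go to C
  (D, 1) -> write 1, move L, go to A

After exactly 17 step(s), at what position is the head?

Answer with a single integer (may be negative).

Step 1: in state A at pos -2, read 0 -> (A,0)->write 0,move L,goto C. Now: state=C, head=-3, tape[-4..2]=0000010 (head:  ^)
Step 2: in state C at pos -3, read 0 -> (C,0)->write 0,move L,goto B. Now: state=B, head=-4, tape[-5..2]=00000010 (head:  ^)
Step 3: in state B at pos -4, read 0 -> (B,0)->write 1,move R,goto D. Now: state=D, head=-3, tape[-5..2]=01000010 (head:   ^)
Step 4: in state D at pos -3, read 0 -> (D,0)->write 0,move L,goto C. Now: state=C, head=-4, tape[-5..2]=01000010 (head:  ^)
Step 5: in state C at pos -4, read 1 -> (C,1)->write 1,move R,goto B. Now: state=B, head=-3, tape[-5..2]=01000010 (head:   ^)
Step 6: in state B at pos -3, read 0 -> (B,0)->write 1,move R,goto D. Now: state=D, head=-2, tape[-5..2]=01100010 (head:    ^)
Step 7: in state D at pos -2, read 0 -> (D,0)->write 0,move L,goto C. Now: state=C, head=-3, tape[-5..2]=01100010 (head:   ^)
Step 8: in state C at pos -3, read 1 -> (C,1)->write 1,move R,goto B. Now: state=B, head=-2, tape[-5..2]=01100010 (head:    ^)
Step 9: in state B at pos -2, read 0 -> (B,0)->write 1,move R,goto D. Now: state=D, head=-1, tape[-5..2]=01110010 (head:     ^)
Step 10: in state D at pos -1, read 0 -> (D,0)->write 0,move L,goto C. Now: state=C, head=-2, tape[-5..2]=01110010 (head:    ^)
Step 11: in state C at pos -2, read 1 -> (C,1)->write 1,move R,goto B. Now: state=B, head=-1, tape[-5..2]=01110010 (head:     ^)
Step 12: in state B at pos -1, read 0 -> (B,0)->write 1,move R,goto D. Now: state=D, head=0, tape[-5..2]=01111010 (head:      ^)
Step 13: in state D at pos 0, read 0 -> (D,0)->write 0,move L,goto C. Now: state=C, head=-1, tape[-5..2]=01111010 (head:     ^)
Step 14: in state C at pos -1, read 1 -> (C,1)->write 1,move R,goto B. Now: state=B, head=0, tape[-5..2]=01111010 (head:      ^)
Step 15: in state B at pos 0, read 0 -> (B,0)->write 1,move R,goto D. Now: state=D, head=1, tape[-5..2]=01111110 (head:       ^)
Step 16: in state D at pos 1, read 1 -> (D,1)->write 1,move L,goto A. Now: state=A, head=0, tape[-5..2]=01111110 (head:      ^)
Step 17: in state A at pos 0, read 1 -> (A,1)->write 1,move R,goto H. Now: state=H, head=1, tape[-5..2]=01111110 (head:       ^)

Answer: 1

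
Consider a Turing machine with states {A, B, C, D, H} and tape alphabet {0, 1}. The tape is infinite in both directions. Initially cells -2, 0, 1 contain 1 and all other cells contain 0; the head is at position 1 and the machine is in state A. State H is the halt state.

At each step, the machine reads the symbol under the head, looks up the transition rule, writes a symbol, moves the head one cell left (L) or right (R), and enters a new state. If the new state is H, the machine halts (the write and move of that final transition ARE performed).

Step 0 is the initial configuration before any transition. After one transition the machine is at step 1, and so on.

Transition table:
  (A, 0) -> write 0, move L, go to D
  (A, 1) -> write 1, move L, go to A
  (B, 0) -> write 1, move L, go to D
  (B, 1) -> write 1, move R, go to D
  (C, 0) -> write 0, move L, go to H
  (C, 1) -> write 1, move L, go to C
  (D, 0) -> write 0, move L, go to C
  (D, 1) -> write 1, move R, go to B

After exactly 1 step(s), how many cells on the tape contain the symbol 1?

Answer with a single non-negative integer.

Step 1: in state A at pos 1, read 1 -> (A,1)->write 1,move L,goto A. Now: state=A, head=0, tape[-3..2]=010110 (head:    ^)
Cells containing 1 after step 1: {-2, 0, 1} -> 3 cell(s)

Answer: 3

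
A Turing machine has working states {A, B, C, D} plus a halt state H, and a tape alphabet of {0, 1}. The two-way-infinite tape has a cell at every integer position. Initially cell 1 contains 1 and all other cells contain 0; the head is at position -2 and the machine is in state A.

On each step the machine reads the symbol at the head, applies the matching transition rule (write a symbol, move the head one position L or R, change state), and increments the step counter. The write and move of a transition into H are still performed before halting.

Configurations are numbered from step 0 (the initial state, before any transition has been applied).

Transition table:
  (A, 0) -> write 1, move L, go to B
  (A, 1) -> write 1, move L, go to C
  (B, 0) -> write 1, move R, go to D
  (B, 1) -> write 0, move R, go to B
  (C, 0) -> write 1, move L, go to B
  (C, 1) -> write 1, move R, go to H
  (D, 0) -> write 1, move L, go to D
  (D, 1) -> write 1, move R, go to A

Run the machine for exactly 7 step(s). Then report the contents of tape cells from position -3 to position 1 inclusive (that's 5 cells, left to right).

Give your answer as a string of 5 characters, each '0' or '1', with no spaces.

Answer: 10011

Derivation:
Step 1: in state A at pos -2, read 0 -> (A,0)->write 1,move L,goto B. Now: state=B, head=-3, tape[-4..2]=0010010 (head:  ^)
Step 2: in state B at pos -3, read 0 -> (B,0)->write 1,move R,goto D. Now: state=D, head=-2, tape[-4..2]=0110010 (head:   ^)
Step 3: in state D at pos -2, read 1 -> (D,1)->write 1,move R,goto A. Now: state=A, head=-1, tape[-4..2]=0110010 (head:    ^)
Step 4: in state A at pos -1, read 0 -> (A,0)->write 1,move L,goto B. Now: state=B, head=-2, tape[-4..2]=0111010 (head:   ^)
Step 5: in state B at pos -2, read 1 -> (B,1)->write 0,move R,goto B. Now: state=B, head=-1, tape[-4..2]=0101010 (head:    ^)
Step 6: in state B at pos -1, read 1 -> (B,1)->write 0,move R,goto B. Now: state=B, head=0, tape[-4..2]=0100010 (head:     ^)
Step 7: in state B at pos 0, read 0 -> (B,0)->write 1,move R,goto D. Now: state=D, head=1, tape[-4..2]=0100110 (head:      ^)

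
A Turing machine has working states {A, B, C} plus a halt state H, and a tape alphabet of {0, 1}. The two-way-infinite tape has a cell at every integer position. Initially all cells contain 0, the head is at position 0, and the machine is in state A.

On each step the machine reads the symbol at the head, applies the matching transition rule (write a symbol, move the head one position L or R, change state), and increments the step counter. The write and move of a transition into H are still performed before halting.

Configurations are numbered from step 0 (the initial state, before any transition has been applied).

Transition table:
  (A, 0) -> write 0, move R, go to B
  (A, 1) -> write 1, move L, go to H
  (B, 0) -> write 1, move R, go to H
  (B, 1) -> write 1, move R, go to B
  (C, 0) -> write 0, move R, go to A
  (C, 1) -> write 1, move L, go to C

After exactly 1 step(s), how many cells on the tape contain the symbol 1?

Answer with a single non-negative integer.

Answer: 0

Derivation:
Step 1: in state A at pos 0, read 0 -> (A,0)->write 0,move R,goto B. Now: state=B, head=1, tape[-1..2]=0000 (head:   ^)
No cell contains 1 after step 1 -> 0 cell(s)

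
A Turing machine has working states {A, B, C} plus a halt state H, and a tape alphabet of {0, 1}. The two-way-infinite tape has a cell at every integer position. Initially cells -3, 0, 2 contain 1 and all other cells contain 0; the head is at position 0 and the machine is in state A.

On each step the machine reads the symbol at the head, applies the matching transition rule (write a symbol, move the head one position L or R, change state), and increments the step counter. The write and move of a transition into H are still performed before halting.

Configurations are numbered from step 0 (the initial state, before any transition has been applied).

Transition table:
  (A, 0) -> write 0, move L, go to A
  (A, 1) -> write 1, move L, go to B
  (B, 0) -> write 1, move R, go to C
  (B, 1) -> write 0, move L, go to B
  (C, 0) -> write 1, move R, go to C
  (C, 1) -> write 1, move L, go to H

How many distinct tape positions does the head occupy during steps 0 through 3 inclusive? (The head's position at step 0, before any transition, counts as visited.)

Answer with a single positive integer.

Step 1: in state A at pos 0, read 1 -> (A,1)->write 1,move L,goto B. Now: state=B, head=-1, tape[-4..3]=01001010 (head:    ^)
Step 2: in state B at pos -1, read 0 -> (B,0)->write 1,move R,goto C. Now: state=C, head=0, tape[-4..3]=01011010 (head:     ^)
Step 3: in state C at pos 0, read 1 -> (C,1)->write 1,move L,goto H. Now: state=H, head=-1, tape[-4..3]=01011010 (head:    ^)
Head positions at steps 0..3: starting at 0, distinct positions visited = {-1, 0} -> 2 position(s)

Answer: 2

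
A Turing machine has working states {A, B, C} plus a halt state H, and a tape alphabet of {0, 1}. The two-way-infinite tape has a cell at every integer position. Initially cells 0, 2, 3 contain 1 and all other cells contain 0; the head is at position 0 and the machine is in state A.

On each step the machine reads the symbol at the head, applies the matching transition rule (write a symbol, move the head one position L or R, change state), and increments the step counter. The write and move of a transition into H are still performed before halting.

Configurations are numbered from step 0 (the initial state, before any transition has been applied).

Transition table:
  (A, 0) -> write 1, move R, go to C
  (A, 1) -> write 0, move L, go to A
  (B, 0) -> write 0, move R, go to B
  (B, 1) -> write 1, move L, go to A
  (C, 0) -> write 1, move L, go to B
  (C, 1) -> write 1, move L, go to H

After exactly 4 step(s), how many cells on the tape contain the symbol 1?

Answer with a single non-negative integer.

Answer: 4

Derivation:
Step 1: in state A at pos 0, read 1 -> (A,1)->write 0,move L,goto A. Now: state=A, head=-1, tape[-2..4]=0000110 (head:  ^)
Step 2: in state A at pos -1, read 0 -> (A,0)->write 1,move R,goto C. Now: state=C, head=0, tape[-2..4]=0100110 (head:   ^)
Step 3: in state C at pos 0, read 0 -> (C,0)->write 1,move L,goto B. Now: state=B, head=-1, tape[-2..4]=0110110 (head:  ^)
Step 4: in state B at pos -1, read 1 -> (B,1)->write 1,move L,goto A. Now: state=A, head=-2, tape[-3..4]=00110110 (head:  ^)
Cells containing 1 after step 4: {-1, 0, 2, 3} -> 4 cell(s)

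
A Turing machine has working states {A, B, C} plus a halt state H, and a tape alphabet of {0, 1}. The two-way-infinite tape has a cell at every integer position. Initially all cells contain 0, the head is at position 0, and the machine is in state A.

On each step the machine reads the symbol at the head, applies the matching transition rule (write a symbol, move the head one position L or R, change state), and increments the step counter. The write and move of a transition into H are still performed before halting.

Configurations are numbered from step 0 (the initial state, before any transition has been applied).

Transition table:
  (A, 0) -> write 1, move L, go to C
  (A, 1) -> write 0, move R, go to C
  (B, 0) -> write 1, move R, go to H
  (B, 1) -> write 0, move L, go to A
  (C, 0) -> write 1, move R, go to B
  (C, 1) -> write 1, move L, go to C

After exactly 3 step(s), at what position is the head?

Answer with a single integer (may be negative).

Step 1: in state A at pos 0, read 0 -> (A,0)->write 1,move L,goto C. Now: state=C, head=-1, tape[-2..1]=0010 (head:  ^)
Step 2: in state C at pos -1, read 0 -> (C,0)->write 1,move R,goto B. Now: state=B, head=0, tape[-2..1]=0110 (head:   ^)
Step 3: in state B at pos 0, read 1 -> (B,1)->write 0,move L,goto A. Now: state=A, head=-1, tape[-2..1]=0100 (head:  ^)

Answer: -1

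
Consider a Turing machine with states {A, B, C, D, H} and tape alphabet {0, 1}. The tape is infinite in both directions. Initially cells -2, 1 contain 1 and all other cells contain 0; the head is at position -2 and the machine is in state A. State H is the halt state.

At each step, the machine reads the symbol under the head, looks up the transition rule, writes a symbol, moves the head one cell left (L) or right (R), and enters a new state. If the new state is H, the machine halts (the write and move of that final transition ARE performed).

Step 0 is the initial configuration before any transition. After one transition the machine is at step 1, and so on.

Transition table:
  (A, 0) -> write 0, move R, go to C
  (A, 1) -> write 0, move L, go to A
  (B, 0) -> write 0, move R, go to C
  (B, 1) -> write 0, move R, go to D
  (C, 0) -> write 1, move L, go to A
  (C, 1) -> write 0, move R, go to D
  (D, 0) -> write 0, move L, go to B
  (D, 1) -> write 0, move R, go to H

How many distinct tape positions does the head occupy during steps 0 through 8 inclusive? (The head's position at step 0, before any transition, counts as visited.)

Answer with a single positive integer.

Answer: 3

Derivation:
Step 1: in state A at pos -2, read 1 -> (A,1)->write 0,move L,goto A. Now: state=A, head=-3, tape[-4..2]=0000010 (head:  ^)
Step 2: in state A at pos -3, read 0 -> (A,0)->write 0,move R,goto C. Now: state=C, head=-2, tape[-4..2]=0000010 (head:   ^)
Step 3: in state C at pos -2, read 0 -> (C,0)->write 1,move L,goto A. Now: state=A, head=-3, tape[-4..2]=0010010 (head:  ^)
Step 4: in state A at pos -3, read 0 -> (A,0)->write 0,move R,goto C. Now: state=C, head=-2, tape[-4..2]=0010010 (head:   ^)
Step 5: in state C at pos -2, read 1 -> (C,1)->write 0,move R,goto D. Now: state=D, head=-1, tape[-4..2]=0000010 (head:    ^)
Step 6: in state D at pos -1, read 0 -> (D,0)->write 0,move L,goto B. Now: state=B, head=-2, tape[-4..2]=0000010 (head:   ^)
Step 7: in state B at pos -2, read 0 -> (B,0)->write 0,move R,goto C. Now: state=C, head=-1, tape[-4..2]=0000010 (head:    ^)
Step 8: in state C at pos -1, read 0 -> (C,0)->write 1,move L,goto A. Now: state=A, head=-2, tape[-4..2]=0001010 (head:   ^)
Head positions at steps 0..8: starting at -2, distinct positions visited = {-3, -2, -1} -> 3 position(s)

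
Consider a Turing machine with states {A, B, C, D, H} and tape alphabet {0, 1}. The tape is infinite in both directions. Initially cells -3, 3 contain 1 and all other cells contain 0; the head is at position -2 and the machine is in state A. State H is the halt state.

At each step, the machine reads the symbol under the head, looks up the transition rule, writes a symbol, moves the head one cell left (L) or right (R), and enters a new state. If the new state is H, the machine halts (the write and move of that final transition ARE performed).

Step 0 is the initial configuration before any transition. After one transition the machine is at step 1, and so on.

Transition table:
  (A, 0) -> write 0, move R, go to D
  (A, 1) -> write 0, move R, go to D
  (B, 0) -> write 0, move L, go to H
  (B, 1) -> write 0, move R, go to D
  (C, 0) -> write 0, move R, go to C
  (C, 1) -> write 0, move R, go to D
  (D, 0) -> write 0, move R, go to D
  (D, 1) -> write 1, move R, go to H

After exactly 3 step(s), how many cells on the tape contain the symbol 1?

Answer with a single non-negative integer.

Step 1: in state A at pos -2, read 0 -> (A,0)->write 0,move R,goto D. Now: state=D, head=-1, tape[-4..4]=010000010 (head:    ^)
Step 2: in state D at pos -1, read 0 -> (D,0)->write 0,move R,goto D. Now: state=D, head=0, tape[-4..4]=010000010 (head:     ^)
Step 3: in state D at pos 0, read 0 -> (D,0)->write 0,move R,goto D. Now: state=D, head=1, tape[-4..4]=010000010 (head:      ^)
Cells containing 1 after step 3: {-3, 3} -> 2 cell(s)

Answer: 2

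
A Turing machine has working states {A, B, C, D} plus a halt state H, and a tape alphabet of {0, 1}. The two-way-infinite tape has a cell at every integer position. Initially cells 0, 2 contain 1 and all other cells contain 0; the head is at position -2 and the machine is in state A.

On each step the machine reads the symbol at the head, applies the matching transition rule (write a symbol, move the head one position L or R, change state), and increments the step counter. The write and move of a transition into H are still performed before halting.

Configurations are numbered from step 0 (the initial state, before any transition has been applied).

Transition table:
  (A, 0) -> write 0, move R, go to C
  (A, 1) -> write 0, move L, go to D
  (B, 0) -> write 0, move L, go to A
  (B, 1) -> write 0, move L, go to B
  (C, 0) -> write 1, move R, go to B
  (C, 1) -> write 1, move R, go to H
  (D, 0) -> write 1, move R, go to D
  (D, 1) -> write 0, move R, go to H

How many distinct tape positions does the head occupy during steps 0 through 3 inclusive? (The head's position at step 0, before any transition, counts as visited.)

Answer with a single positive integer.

Answer: 3

Derivation:
Step 1: in state A at pos -2, read 0 -> (A,0)->write 0,move R,goto C. Now: state=C, head=-1, tape[-3..3]=0001010 (head:   ^)
Step 2: in state C at pos -1, read 0 -> (C,0)->write 1,move R,goto B. Now: state=B, head=0, tape[-3..3]=0011010 (head:    ^)
Step 3: in state B at pos 0, read 1 -> (B,1)->write 0,move L,goto B. Now: state=B, head=-1, tape[-3..3]=0010010 (head:   ^)
Head positions at steps 0..3: starting at -2, distinct positions visited = {-2, -1, 0} -> 3 position(s)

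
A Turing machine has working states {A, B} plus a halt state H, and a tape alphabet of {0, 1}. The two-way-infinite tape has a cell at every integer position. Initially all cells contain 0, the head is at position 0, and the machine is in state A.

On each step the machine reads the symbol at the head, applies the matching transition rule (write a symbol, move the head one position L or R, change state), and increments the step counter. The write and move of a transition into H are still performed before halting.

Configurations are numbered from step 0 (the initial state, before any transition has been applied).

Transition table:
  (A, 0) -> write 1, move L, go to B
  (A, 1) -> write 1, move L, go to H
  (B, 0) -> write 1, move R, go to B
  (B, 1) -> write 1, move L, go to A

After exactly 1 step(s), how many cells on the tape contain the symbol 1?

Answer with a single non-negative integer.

Answer: 1

Derivation:
Step 1: in state A at pos 0, read 0 -> (A,0)->write 1,move L,goto B. Now: state=B, head=-1, tape[-2..1]=0010 (head:  ^)
Cells containing 1 after step 1: {0} -> 1 cell(s)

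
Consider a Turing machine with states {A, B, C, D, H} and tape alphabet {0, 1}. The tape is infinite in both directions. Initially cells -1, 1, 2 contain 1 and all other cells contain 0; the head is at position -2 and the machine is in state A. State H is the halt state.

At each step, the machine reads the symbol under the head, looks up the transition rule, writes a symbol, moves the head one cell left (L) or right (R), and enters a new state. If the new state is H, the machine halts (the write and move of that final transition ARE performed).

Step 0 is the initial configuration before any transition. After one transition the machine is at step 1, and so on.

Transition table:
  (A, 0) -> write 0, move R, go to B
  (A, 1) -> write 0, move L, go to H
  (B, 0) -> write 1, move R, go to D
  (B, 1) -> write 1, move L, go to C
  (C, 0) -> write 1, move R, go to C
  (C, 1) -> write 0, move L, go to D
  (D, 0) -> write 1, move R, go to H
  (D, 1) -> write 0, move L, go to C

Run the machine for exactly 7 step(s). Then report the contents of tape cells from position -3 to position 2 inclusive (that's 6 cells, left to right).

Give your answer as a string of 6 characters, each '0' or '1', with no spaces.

Step 1: in state A at pos -2, read 0 -> (A,0)->write 0,move R,goto B. Now: state=B, head=-1, tape[-3..3]=0010110 (head:   ^)
Step 2: in state B at pos -1, read 1 -> (B,1)->write 1,move L,goto C. Now: state=C, head=-2, tape[-3..3]=0010110 (head:  ^)
Step 3: in state C at pos -2, read 0 -> (C,0)->write 1,move R,goto C. Now: state=C, head=-1, tape[-3..3]=0110110 (head:   ^)
Step 4: in state C at pos -1, read 1 -> (C,1)->write 0,move L,goto D. Now: state=D, head=-2, tape[-3..3]=0100110 (head:  ^)
Step 5: in state D at pos -2, read 1 -> (D,1)->write 0,move L,goto C. Now: state=C, head=-3, tape[-4..3]=00000110 (head:  ^)
Step 6: in state C at pos -3, read 0 -> (C,0)->write 1,move R,goto C. Now: state=C, head=-2, tape[-4..3]=01000110 (head:   ^)
Step 7: in state C at pos -2, read 0 -> (C,0)->write 1,move R,goto C. Now: state=C, head=-1, tape[-4..3]=01100110 (head:    ^)

Answer: 110011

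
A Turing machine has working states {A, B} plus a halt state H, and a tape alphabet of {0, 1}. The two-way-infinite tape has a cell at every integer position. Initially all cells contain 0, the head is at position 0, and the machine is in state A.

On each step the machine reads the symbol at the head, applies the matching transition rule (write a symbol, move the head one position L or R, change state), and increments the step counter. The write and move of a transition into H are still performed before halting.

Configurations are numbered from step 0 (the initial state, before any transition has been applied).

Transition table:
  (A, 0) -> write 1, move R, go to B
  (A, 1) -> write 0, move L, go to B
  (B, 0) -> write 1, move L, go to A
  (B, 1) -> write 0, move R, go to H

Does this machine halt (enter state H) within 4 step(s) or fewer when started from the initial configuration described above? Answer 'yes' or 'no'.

Step 1: in state A at pos 0, read 0 -> (A,0)->write 1,move R,goto B. Now: state=B, head=1, tape[-1..2]=0100 (head:   ^)
Step 2: in state B at pos 1, read 0 -> (B,0)->write 1,move L,goto A. Now: state=A, head=0, tape[-1..2]=0110 (head:  ^)
Step 3: in state A at pos 0, read 1 -> (A,1)->write 0,move L,goto B. Now: state=B, head=-1, tape[-2..2]=00010 (head:  ^)
Step 4: in state B at pos -1, read 0 -> (B,0)->write 1,move L,goto A. Now: state=A, head=-2, tape[-3..2]=001010 (head:  ^)
After 4 step(s): state = A (not H) -> not halted within 4 -> no

Answer: no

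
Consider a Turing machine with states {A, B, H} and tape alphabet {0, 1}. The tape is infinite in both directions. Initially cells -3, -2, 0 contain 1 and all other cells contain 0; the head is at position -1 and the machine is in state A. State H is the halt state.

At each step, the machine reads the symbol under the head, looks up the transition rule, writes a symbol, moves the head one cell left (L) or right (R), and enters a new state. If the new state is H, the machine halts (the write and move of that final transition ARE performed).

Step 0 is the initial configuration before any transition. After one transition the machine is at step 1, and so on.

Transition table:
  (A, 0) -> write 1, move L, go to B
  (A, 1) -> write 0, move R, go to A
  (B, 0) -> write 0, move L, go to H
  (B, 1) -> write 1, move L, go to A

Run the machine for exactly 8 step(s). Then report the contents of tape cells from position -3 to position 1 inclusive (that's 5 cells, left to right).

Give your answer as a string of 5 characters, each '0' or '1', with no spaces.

Answer: 00001

Derivation:
Step 1: in state A at pos -1, read 0 -> (A,0)->write 1,move L,goto B. Now: state=B, head=-2, tape[-4..1]=011110 (head:   ^)
Step 2: in state B at pos -2, read 1 -> (B,1)->write 1,move L,goto A. Now: state=A, head=-3, tape[-4..1]=011110 (head:  ^)
Step 3: in state A at pos -3, read 1 -> (A,1)->write 0,move R,goto A. Now: state=A, head=-2, tape[-4..1]=001110 (head:   ^)
Step 4: in state A at pos -2, read 1 -> (A,1)->write 0,move R,goto A. Now: state=A, head=-1, tape[-4..1]=000110 (head:    ^)
Step 5: in state A at pos -1, read 1 -> (A,1)->write 0,move R,goto A. Now: state=A, head=0, tape[-4..1]=000010 (head:     ^)
Step 6: in state A at pos 0, read 1 -> (A,1)->write 0,move R,goto A. Now: state=A, head=1, tape[-4..2]=0000000 (head:      ^)
Step 7: in state A at pos 1, read 0 -> (A,0)->write 1,move L,goto B. Now: state=B, head=0, tape[-4..2]=0000010 (head:     ^)
Step 8: in state B at pos 0, read 0 -> (B,0)->write 0,move L,goto H. Now: state=H, head=-1, tape[-4..2]=0000010 (head:    ^)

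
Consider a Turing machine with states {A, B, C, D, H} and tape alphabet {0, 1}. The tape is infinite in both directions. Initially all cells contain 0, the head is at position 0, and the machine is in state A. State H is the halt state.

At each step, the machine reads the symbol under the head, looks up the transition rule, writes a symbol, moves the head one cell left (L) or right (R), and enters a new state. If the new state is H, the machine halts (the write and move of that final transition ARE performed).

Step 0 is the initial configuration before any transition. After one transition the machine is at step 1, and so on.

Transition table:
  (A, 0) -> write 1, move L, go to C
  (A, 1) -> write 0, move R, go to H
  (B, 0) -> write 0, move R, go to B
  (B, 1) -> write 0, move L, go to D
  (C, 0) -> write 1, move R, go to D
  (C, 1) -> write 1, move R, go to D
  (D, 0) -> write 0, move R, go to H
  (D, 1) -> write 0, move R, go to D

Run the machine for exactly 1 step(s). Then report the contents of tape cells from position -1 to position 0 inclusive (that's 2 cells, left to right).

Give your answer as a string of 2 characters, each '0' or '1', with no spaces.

Step 1: in state A at pos 0, read 0 -> (A,0)->write 1,move L,goto C. Now: state=C, head=-1, tape[-2..1]=0010 (head:  ^)

Answer: 01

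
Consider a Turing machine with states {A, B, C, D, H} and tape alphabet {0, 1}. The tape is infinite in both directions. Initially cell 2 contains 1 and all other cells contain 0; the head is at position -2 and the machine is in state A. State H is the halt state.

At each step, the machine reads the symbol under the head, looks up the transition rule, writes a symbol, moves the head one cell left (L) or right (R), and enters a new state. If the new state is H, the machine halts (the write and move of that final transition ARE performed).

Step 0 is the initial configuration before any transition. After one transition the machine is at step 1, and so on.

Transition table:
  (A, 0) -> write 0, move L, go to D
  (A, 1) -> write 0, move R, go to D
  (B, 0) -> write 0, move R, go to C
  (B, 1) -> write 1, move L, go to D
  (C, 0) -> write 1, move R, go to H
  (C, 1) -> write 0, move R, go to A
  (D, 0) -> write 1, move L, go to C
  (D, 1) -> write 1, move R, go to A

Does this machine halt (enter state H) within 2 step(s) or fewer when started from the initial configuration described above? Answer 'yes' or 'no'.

Answer: no

Derivation:
Step 1: in state A at pos -2, read 0 -> (A,0)->write 0,move L,goto D. Now: state=D, head=-3, tape[-4..3]=00000010 (head:  ^)
Step 2: in state D at pos -3, read 0 -> (D,0)->write 1,move L,goto C. Now: state=C, head=-4, tape[-5..3]=001000010 (head:  ^)
After 2 step(s): state = C (not H) -> not halted within 2 -> no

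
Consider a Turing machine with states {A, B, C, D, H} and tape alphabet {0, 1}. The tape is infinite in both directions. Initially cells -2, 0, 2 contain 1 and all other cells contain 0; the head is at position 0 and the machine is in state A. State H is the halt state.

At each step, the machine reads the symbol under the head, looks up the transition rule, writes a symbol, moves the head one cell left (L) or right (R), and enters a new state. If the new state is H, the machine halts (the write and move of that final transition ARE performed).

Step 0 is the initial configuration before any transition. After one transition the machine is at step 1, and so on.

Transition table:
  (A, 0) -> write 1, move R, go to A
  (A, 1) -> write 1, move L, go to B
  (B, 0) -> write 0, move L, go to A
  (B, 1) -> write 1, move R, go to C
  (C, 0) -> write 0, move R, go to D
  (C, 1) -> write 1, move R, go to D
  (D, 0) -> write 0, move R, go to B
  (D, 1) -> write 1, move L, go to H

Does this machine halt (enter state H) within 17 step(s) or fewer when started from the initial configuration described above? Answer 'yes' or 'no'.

Step 1: in state A at pos 0, read 1 -> (A,1)->write 1,move L,goto B. Now: state=B, head=-1, tape[-3..3]=0101010 (head:   ^)
Step 2: in state B at pos -1, read 0 -> (B,0)->write 0,move L,goto A. Now: state=A, head=-2, tape[-3..3]=0101010 (head:  ^)
Step 3: in state A at pos -2, read 1 -> (A,1)->write 1,move L,goto B. Now: state=B, head=-3, tape[-4..3]=00101010 (head:  ^)
Step 4: in state B at pos -3, read 0 -> (B,0)->write 0,move L,goto A. Now: state=A, head=-4, tape[-5..3]=000101010 (head:  ^)
Step 5: in state A at pos -4, read 0 -> (A,0)->write 1,move R,goto A. Now: state=A, head=-3, tape[-5..3]=010101010 (head:   ^)
Step 6: in state A at pos -3, read 0 -> (A,0)->write 1,move R,goto A. Now: state=A, head=-2, tape[-5..3]=011101010 (head:    ^)
Step 7: in state A at pos -2, read 1 -> (A,1)->write 1,move L,goto B. Now: state=B, head=-3, tape[-5..3]=011101010 (head:   ^)
Step 8: in state B at pos -3, read 1 -> (B,1)->write 1,move R,goto C. Now: state=C, head=-2, tape[-5..3]=011101010 (head:    ^)
Step 9: in state C at pos -2, read 1 -> (C,1)->write 1,move R,goto D. Now: state=D, head=-1, tape[-5..3]=011101010 (head:     ^)
Step 10: in state D at pos -1, read 0 -> (D,0)->write 0,move R,goto B. Now: state=B, head=0, tape[-5..3]=011101010 (head:      ^)
Step 11: in state B at pos 0, read 1 -> (B,1)->write 1,move R,goto C. Now: state=C, head=1, tape[-5..3]=011101010 (head:       ^)
Step 12: in state C at pos 1, read 0 -> (C,0)->write 0,move R,goto D. Now: state=D, head=2, tape[-5..3]=011101010 (head:        ^)
Step 13: in state D at pos 2, read 1 -> (D,1)->write 1,move L,goto H. Now: state=H, head=1, tape[-5..3]=011101010 (head:       ^)
State H reached at step 13; 13 <= 17 -> yes

Answer: yes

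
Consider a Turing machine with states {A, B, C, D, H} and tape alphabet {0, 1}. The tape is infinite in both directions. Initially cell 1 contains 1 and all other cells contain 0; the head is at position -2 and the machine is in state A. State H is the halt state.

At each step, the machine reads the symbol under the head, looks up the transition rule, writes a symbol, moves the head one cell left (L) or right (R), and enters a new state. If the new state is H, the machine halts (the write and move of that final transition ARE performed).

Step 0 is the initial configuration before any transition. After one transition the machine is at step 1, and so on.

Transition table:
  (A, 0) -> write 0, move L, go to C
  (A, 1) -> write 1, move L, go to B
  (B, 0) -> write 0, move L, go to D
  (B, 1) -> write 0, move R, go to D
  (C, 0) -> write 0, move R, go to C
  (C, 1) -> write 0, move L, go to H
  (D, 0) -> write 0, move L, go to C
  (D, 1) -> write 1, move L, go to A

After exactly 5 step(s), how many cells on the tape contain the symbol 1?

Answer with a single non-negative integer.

Answer: 1

Derivation:
Step 1: in state A at pos -2, read 0 -> (A,0)->write 0,move L,goto C. Now: state=C, head=-3, tape[-4..2]=0000010 (head:  ^)
Step 2: in state C at pos -3, read 0 -> (C,0)->write 0,move R,goto C. Now: state=C, head=-2, tape[-4..2]=0000010 (head:   ^)
Step 3: in state C at pos -2, read 0 -> (C,0)->write 0,move R,goto C. Now: state=C, head=-1, tape[-4..2]=0000010 (head:    ^)
Step 4: in state C at pos -1, read 0 -> (C,0)->write 0,move R,goto C. Now: state=C, head=0, tape[-4..2]=0000010 (head:     ^)
Step 5: in state C at pos 0, read 0 -> (C,0)->write 0,move R,goto C. Now: state=C, head=1, tape[-4..2]=0000010 (head:      ^)
Cells containing 1 after step 5: {1} -> 1 cell(s)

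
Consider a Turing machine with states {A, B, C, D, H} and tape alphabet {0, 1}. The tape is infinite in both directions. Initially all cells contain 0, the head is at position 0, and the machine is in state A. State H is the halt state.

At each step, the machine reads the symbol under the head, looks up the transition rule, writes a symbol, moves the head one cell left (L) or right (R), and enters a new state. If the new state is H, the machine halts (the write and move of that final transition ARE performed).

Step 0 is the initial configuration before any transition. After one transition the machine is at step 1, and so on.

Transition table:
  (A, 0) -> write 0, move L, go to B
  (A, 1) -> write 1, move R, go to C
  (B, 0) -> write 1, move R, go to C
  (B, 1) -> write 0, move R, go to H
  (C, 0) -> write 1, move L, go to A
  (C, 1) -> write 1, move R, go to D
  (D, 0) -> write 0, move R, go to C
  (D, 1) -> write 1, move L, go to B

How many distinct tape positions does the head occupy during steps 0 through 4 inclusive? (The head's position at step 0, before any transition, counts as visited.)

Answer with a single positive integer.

Step 1: in state A at pos 0, read 0 -> (A,0)->write 0,move L,goto B. Now: state=B, head=-1, tape[-2..1]=0000 (head:  ^)
Step 2: in state B at pos -1, read 0 -> (B,0)->write 1,move R,goto C. Now: state=C, head=0, tape[-2..1]=0100 (head:   ^)
Step 3: in state C at pos 0, read 0 -> (C,0)->write 1,move L,goto A. Now: state=A, head=-1, tape[-2..1]=0110 (head:  ^)
Step 4: in state A at pos -1, read 1 -> (A,1)->write 1,move R,goto C. Now: state=C, head=0, tape[-2..1]=0110 (head:   ^)
Head positions at steps 0..4: starting at 0, distinct positions visited = {-1, 0} -> 2 position(s)

Answer: 2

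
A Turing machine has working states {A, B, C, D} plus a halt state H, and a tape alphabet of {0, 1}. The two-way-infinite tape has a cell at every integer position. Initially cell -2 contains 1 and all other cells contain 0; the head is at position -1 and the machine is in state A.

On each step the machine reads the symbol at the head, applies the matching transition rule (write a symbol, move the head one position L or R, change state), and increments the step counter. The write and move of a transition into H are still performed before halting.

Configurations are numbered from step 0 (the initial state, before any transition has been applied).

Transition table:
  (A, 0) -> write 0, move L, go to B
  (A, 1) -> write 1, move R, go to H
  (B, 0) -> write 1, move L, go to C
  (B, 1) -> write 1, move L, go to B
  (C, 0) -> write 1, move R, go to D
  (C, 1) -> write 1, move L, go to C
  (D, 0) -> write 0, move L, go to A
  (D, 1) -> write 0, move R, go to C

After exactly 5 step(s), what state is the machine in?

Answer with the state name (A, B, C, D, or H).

Answer: C

Derivation:
Step 1: in state A at pos -1, read 0 -> (A,0)->write 0,move L,goto B. Now: state=B, head=-2, tape[-3..0]=0100 (head:  ^)
Step 2: in state B at pos -2, read 1 -> (B,1)->write 1,move L,goto B. Now: state=B, head=-3, tape[-4..0]=00100 (head:  ^)
Step 3: in state B at pos -3, read 0 -> (B,0)->write 1,move L,goto C. Now: state=C, head=-4, tape[-5..0]=001100 (head:  ^)
Step 4: in state C at pos -4, read 0 -> (C,0)->write 1,move R,goto D. Now: state=D, head=-3, tape[-5..0]=011100 (head:   ^)
Step 5: in state D at pos -3, read 1 -> (D,1)->write 0,move R,goto C. Now: state=C, head=-2, tape[-5..0]=010100 (head:    ^)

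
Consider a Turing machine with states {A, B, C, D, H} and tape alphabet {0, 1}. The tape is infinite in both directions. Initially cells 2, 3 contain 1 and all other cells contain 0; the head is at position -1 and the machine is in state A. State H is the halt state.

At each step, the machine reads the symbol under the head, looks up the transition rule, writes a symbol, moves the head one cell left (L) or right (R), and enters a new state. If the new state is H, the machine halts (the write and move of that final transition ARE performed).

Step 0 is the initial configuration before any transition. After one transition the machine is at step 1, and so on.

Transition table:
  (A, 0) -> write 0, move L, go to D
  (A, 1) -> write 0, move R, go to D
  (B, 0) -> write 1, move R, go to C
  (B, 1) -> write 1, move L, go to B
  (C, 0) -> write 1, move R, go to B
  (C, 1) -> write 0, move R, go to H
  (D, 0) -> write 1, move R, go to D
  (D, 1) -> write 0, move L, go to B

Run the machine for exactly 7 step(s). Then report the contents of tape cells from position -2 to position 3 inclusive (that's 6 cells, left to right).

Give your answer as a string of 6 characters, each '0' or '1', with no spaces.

Answer: 111101

Derivation:
Step 1: in state A at pos -1, read 0 -> (A,0)->write 0,move L,goto D. Now: state=D, head=-2, tape[-3..4]=00000110 (head:  ^)
Step 2: in state D at pos -2, read 0 -> (D,0)->write 1,move R,goto D. Now: state=D, head=-1, tape[-3..4]=01000110 (head:   ^)
Step 3: in state D at pos -1, read 0 -> (D,0)->write 1,move R,goto D. Now: state=D, head=0, tape[-3..4]=01100110 (head:    ^)
Step 4: in state D at pos 0, read 0 -> (D,0)->write 1,move R,goto D. Now: state=D, head=1, tape[-3..4]=01110110 (head:     ^)
Step 5: in state D at pos 1, read 0 -> (D,0)->write 1,move R,goto D. Now: state=D, head=2, tape[-3..4]=01111110 (head:      ^)
Step 6: in state D at pos 2, read 1 -> (D,1)->write 0,move L,goto B. Now: state=B, head=1, tape[-3..4]=01111010 (head:     ^)
Step 7: in state B at pos 1, read 1 -> (B,1)->write 1,move L,goto B. Now: state=B, head=0, tape[-3..4]=01111010 (head:    ^)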